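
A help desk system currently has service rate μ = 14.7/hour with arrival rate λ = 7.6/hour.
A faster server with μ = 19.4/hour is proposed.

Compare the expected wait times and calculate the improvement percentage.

System 1: ρ₁ = 7.6/14.7 = 0.5170, W₁ = 1/(14.7-7.6) = 0.14085
System 2: ρ₂ = 7.6/19.4 = 0.3918, W₂ = 1/(19.4-7.6) = 0.084746
Improvement: (W₁-W₂)/W₁ = (0.14085-0.084746)/0.14085 = 39.83%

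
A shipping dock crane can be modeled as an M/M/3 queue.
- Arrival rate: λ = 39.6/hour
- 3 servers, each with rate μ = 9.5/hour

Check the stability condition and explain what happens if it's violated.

Stability requires ρ = λ/(cμ) < 1
ρ = 39.6/(3 × 9.5) = 39.6/28.50 = 1.3895
Since 1.3895 ≥ 1, the system is UNSTABLE.
Need c > λ/μ = 39.6/9.5 = 4.17.
Minimum servers needed: c = 5.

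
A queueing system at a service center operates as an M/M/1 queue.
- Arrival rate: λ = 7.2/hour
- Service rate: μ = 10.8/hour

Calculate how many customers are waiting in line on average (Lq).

ρ = λ/μ = 7.2/10.8 = 0.6667
For M/M/1: Lq = λ²/(μ(μ-λ))
Lq = 51.84/(10.8 × 3.60)
Lq = 1.3333 customers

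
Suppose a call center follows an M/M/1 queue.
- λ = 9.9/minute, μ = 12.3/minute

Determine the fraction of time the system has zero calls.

ρ = λ/μ = 9.9/12.3 = 0.8049
P(0) = 1 - ρ = 1 - 0.8049 = 0.1951
The server is idle 19.51% of the time.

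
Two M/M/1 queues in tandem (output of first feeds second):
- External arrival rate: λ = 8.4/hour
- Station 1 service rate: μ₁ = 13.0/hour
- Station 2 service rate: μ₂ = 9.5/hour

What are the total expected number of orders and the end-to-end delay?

By Jackson's theorem, each station behaves as independent M/M/1.
Station 1: ρ₁ = 8.4/13.0 = 0.6462, L₁ = ρ₁/(1-ρ₁) = λ/(μ₁-λ) = 8.4/4.60 = 1.8261
Station 2: ρ₂ = 8.4/9.5 = 0.8842, L₂ = ρ₂/(1-ρ₂) = λ/(μ₂-λ) = 8.4/1.10 = 7.6364
Total: L = L₁ + L₂ = 1.8261 + 7.6364 = 9.4625
W = L/λ = 9.4625/8.4 = 1.1265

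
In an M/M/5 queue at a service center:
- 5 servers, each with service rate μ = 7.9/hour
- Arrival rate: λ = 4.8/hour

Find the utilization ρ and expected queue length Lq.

Traffic intensity: ρ = λ/(cμ) = 4.8/(5×7.9) = 0.1215
Since ρ = 0.1215 < 1, system is stable.
Offered load a = λ/μ = cρ = 4.8/7.9 = 0.6076
P₀ = [ Σₙ₌₀^4 aⁿ/n! + a^5/(5!(1-ρ)) ]⁻¹
Σ = a^0/0! + a^1/1! + a^2/2! + a^3/3! + a^4/4! = 1.0000 + 0.60759 + 0.18459 + 0.037384 + 0.0056787 = 1.8352
a^5/(5!(1-ρ)) = 0.08281/(120 × 0.8785) = 0.0007855
P₀ = 1/(1.8352 + 0.0007855) = 0.5447
Lq = P₀·a^5·ρ / (5!(1-ρ)²) = 0.5447 × 0.08281 × 0.1215 / (120 × 0.7717) = 0.00005918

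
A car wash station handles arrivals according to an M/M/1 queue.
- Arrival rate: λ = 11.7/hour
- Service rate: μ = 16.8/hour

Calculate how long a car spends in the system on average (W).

First, compute utilization: ρ = λ/μ = 11.7/16.8 = 0.6964
For M/M/1: W = 1/(μ-λ)
W = 1/(16.8-11.7) = 1/5.10
W = 0.1961 hours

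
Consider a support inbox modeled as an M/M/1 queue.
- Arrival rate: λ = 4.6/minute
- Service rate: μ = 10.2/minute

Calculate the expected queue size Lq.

ρ = λ/μ = 4.6/10.2 = 0.4510
For M/M/1: Lq = λ²/(μ(μ-λ))
Lq = 21.16/(10.2 × 5.60)
Lq = 0.3704 emails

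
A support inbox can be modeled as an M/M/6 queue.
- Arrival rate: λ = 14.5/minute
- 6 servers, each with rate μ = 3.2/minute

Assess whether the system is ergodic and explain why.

Stability requires ρ = λ/(cμ) < 1
ρ = 14.5/(6 × 3.2) = 14.5/19.20 = 0.7552
Since 0.7552 < 1, the system is STABLE.
The servers are busy 75.52% of the time.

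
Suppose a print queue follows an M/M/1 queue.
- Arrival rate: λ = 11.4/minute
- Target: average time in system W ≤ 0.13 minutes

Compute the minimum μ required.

For M/M/1: W = 1/(μ-λ)
Need W ≤ 0.13, so 1/(μ-λ) ≤ 0.13
μ - λ ≥ 1/0.13 = 7.6923
μ ≥ 11.4 + 7.6923 = 19.0923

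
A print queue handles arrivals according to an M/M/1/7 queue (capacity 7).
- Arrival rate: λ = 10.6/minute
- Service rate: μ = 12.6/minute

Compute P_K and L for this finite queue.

ρ = λ/μ = 10.6/12.6 = 0.84127
P₀ = (1-ρ)/(1-ρ^(K+1)) = (1-0.84127)/(1-0.84127^8) = 0.1587/0.7491 = 0.2119
P_K = P₀×ρ^K = 0.2119 × 0.84127^7 = 0.2119 × 0.2982 = 0.06319
Blocking probability P_7 = 0.06319 (6.32%)
L = ρ[1 - (K+1)ρ^K + Kρ^(K+1)] / [(1-ρ)(1-ρ^(K+1))]
L = 0.84127 × (1 - 8×0.2982276 + 7×0.2508899) / ((1 - 0.84127) × (1 - 0.2508899)) = 2.6207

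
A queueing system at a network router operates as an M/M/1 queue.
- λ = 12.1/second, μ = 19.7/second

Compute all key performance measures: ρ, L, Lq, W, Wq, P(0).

Step 1: ρ = λ/μ = 12.1/19.7 = 0.6142
Step 2: L = λ/(μ-λ) = 12.1/7.60 = 1.5921
Step 3: Lq = λ²/(μ(μ-λ)) = 146.41/(19.7×7.60) = 0.9779
Step 4: W = 1/(μ-λ) = 1/7.60 = 0.13158
Step 5: Wq = λ/(μ(μ-λ)) = 12.1/(19.7×7.60) = 0.08082
Step 6: P(0) = 1-ρ = 0.3858
Verify: L = λW = 12.1×0.13158 = 1.5921 ✔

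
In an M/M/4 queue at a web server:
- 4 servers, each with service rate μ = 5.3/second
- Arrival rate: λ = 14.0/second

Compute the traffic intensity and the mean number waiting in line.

Traffic intensity: ρ = λ/(cμ) = 14.0/(4×5.3) = 0.6604
Since ρ = 0.6604 < 1, system is stable.
Offered load a = λ/μ = cρ = 14.0/5.3 = 2.6415
P₀ = [ Σₙ₌₀^3 aⁿ/n! + a^4/(4!(1-ρ)) ]⁻¹
Σ = a^0/0! + a^1/1! + a^2/2! + a^3/3! = 1.0000 + 2.6415 + 3.4888 + 3.0719 = 10.2022
a^4/(4!(1-ρ)) = 48.6865/(24 × 0.339623) = 5.9731
P₀ = 1/(10.2022 + 5.9731) = 0.06182
Lq = P₀·a^4·ρ / (4!(1-ρ)²) = 0.0618227 × 48.6865 × 0.660377 / (24 × 0.115344) = 0.7180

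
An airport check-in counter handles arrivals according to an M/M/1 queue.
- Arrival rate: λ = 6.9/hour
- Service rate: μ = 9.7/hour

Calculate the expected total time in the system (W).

First, compute utilization: ρ = λ/μ = 6.9/9.7 = 0.7113
For M/M/1: W = 1/(μ-λ)
W = 1/(9.7-6.9) = 1/2.80
W = 0.3571 hours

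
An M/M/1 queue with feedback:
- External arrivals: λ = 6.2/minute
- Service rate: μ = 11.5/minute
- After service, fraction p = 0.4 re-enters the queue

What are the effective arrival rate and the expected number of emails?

Effective arrival rate: λ_eff = λ/(1-p) = 6.2/(1-0.4) = 6.2/0.60 = 10.3333
ρ = λ_eff/μ = 10.3333/11.5 = 0.89855
L = ρ/(1-ρ) = 0.89855/(1-0.89855) = 8.8571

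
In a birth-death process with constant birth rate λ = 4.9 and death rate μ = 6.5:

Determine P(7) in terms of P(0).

For constant rates: P(n)/P(0) = (λ/μ)^n
P(7)/P(0) = (4.9/6.5)^7 = 0.7538^7 = 0.1383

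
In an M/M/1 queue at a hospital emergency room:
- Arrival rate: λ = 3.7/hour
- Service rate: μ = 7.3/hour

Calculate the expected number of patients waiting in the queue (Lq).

ρ = λ/μ = 3.7/7.3 = 0.5068
For M/M/1: Lq = λ²/(μ(μ-λ))
Lq = 13.69/(7.3 × 3.60)
Lq = 0.5209 patients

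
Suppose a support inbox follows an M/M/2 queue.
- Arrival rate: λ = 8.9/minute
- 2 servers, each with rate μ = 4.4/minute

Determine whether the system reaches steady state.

Stability requires ρ = λ/(cμ) < 1
ρ = 8.9/(2 × 4.4) = 8.9/8.80 = 1.0114
Since 1.0114 ≥ 1, the system is UNSTABLE.
Need c > λ/μ = 8.9/4.4 = 2.02.
Minimum servers needed: c = 3.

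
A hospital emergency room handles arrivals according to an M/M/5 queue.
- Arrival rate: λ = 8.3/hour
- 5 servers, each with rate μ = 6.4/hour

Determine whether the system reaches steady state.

Stability requires ρ = λ/(cμ) < 1
ρ = 8.3/(5 × 6.4) = 8.3/32.00 = 0.2594
Since 0.2594 < 1, the system is STABLE.
The servers are busy 25.94% of the time.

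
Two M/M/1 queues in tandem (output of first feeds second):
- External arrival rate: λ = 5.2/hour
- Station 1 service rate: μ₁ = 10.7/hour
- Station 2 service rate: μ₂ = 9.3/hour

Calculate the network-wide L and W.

By Jackson's theorem, each station behaves as independent M/M/1.
Station 1: ρ₁ = 5.2/10.7 = 0.4860, L₁ = ρ₁/(1-ρ₁) = λ/(μ₁-λ) = 5.2/5.50 = 0.945455
Station 2: ρ₂ = 5.2/9.3 = 0.5591, L₂ = ρ₂/(1-ρ₂) = λ/(μ₂-λ) = 5.2/4.10 = 1.26829
Total: L = L₁ + L₂ = 0.945455 + 1.26829 = 2.2137
W = L/λ = 2.2137/5.2 = 0.4257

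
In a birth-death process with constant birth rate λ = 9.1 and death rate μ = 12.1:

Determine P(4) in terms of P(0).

For constant rates: P(n)/P(0) = (λ/μ)^n
P(4)/P(0) = (9.1/12.1)^4 = 0.75207^4 = 0.3199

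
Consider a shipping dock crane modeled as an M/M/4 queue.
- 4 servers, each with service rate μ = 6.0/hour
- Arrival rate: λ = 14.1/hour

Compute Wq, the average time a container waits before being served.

Traffic intensity: ρ = λ/(cμ) = 14.1/(4×6.0) = 0.5875
Since ρ = 0.5875 < 1, system is stable.
Offered load a = λ/μ = cρ = 14.1/6.0 = 2.3500
P₀ = [ Σₙ₌₀^3 aⁿ/n! + a^4/(4!(1-ρ)) ]⁻¹
Σ = a^0/0! + a^1/1! + a^2/2! + a^3/3! = 1.00000 + 2.35000 + 2.76125 + 2.16298 = 8.2742
a^4/(4!(1-ρ)) = 30.4980/(24 × 0.4125) = 3.0806
P₀ = 1/(8.2742 + 3.0806) = 0.08807
Lq = P₀·a^4·ρ / (4!(1-ρ)²) = 0.088068 × 30.4980 × 0.58750 / (24 × 0.17016) = 0.3864
Wq = Lq/λ = 0.3864/14.1 = 0.02740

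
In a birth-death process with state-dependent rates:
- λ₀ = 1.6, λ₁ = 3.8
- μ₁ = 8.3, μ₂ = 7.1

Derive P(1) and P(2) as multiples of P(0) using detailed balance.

Balance equations:
State 0: λ₀P₀ = μ₁P₁ → P₁ = (λ₀/μ₁)P₀ = (1.6/8.3)P₀ = 0.1928P₀
State 1: P₂ = (λ₀λ₁)/(μ₁μ₂)P₀ = (1.6×3.8)/(8.3×7.1)P₀ = 0.1032P₀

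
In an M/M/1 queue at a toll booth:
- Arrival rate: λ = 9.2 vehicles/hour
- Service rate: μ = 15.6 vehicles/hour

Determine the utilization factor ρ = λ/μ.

Server utilization: ρ = λ/μ
ρ = 9.2/15.6 = 0.5897
The server is busy 58.97% of the time.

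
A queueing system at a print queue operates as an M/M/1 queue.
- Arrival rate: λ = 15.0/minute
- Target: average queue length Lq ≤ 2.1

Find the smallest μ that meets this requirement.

For M/M/1: Lq = λ²/(μ(μ-λ))
Need Lq ≤ 2.1, i.e. μ(μ-λ) ≥ λ²/2.1
μ² - 15.0μ - 225.00/2.1 ≥ 0  →  μ² - 15.0μ - 107.14286 ≥ 0
Quadratic formula (positive root): μ = [λ + √(λ² + 4×107.14286)]/2
Discriminant: 225.00 + 4×107.14286 = 653.5714, √653.5714 = 25.5650
μ ≥ (15.0 + 25.5650)/2 = 20.2825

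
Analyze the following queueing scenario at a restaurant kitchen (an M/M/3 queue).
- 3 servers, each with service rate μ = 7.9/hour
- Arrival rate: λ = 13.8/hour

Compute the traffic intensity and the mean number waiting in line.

Traffic intensity: ρ = λ/(cμ) = 13.8/(3×7.9) = 0.5823
Since ρ = 0.5823 < 1, system is stable.
Offered load a = λ/μ = cρ = 13.8/7.9 = 1.7468
P₀ = [ Σₙ₌₀^2 aⁿ/n! + a^3/(3!(1-ρ)) ]⁻¹
Σ = a^0/0! + a^1/1! + a^2/2! = 1.00000 + 1.74684 + 1.52572 = 4.2726
a^3/(3!(1-ρ)) = 5.3304/(6 × 0.41772) = 2.1268
P₀ = 1/(4.2726 + 2.1268) = 0.1563
Lq = P₀·a^3·ρ / (3!(1-ρ)²) = 0.15627 × 5.3304 × 0.58228 / (6 × 0.17449) = 0.4633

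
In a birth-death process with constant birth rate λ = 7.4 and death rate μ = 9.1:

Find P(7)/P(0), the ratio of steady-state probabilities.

For constant rates: P(n)/P(0) = (λ/μ)^n
P(7)/P(0) = (7.4/9.1)^7 = 0.81319^7 = 0.2351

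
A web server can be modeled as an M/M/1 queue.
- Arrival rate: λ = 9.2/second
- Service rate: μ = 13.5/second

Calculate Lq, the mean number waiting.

ρ = λ/μ = 9.2/13.5 = 0.6815
For M/M/1: Lq = λ²/(μ(μ-λ))
Lq = 84.64/(13.5 × 4.30)
Lq = 1.4581 requests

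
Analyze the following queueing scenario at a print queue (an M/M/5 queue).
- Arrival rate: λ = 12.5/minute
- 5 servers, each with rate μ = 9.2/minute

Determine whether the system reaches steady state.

Stability requires ρ = λ/(cμ) < 1
ρ = 12.5/(5 × 9.2) = 12.5/46.00 = 0.2717
Since 0.2717 < 1, the system is STABLE.
The servers are busy 27.17% of the time.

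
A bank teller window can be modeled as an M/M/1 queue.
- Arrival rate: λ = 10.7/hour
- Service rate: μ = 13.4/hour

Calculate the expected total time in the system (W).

First, compute utilization: ρ = λ/μ = 10.7/13.4 = 0.7985
For M/M/1: W = 1/(μ-λ)
W = 1/(13.4-10.7) = 1/2.70
W = 0.3704 hours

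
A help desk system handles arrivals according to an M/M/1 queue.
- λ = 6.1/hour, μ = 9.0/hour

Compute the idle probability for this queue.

ρ = λ/μ = 6.1/9.0 = 0.6778
P(0) = 1 - ρ = 1 - 0.6778 = 0.3222
The server is idle 32.22% of the time.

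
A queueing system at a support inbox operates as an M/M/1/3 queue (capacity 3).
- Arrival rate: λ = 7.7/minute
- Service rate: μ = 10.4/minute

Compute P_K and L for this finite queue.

ρ = λ/μ = 7.7/10.4 = 0.7404
P₀ = (1-ρ)/(1-ρ^(K+1)) = (1-0.7404)/(1-0.7404^4) = 0.2596/0.6995 = 0.3711
P_K = P₀×ρ^K = 0.3711 × 0.7404^3 = 0.3711 × 0.4059 = 0.1506
Blocking probability P_3 = 0.1506 (15.06%)
L = ρ[1 - (K+1)ρ^K + Kρ^(K+1)] / [(1-ρ)(1-ρ^(K+1))]
L = 0.7404 × (1 - 4×0.405881 + 3×0.300515) / ((1 - 0.7404) × (1 - 0.300515)) = 1.1336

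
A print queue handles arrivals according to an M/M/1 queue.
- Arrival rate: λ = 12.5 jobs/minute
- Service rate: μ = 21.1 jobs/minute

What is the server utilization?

Server utilization: ρ = λ/μ
ρ = 12.5/21.1 = 0.5924
The server is busy 59.24% of the time.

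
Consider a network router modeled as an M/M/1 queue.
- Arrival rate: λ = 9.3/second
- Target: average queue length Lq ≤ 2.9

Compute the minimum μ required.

For M/M/1: Lq = λ²/(μ(μ-λ))
Need Lq ≤ 2.9, i.e. μ(μ-λ) ≥ λ²/2.9
μ² - 9.3μ - 86.49/2.9 ≥ 0  →  μ² - 9.3μ - 29.82414 ≥ 0
Quadratic formula (positive root): μ = [λ + √(λ² + 4×29.82414)]/2
Discriminant: 86.49 + 4×29.82414 = 205.7866, √205.7866 = 14.3453
μ ≥ (9.3 + 14.3453)/2 = 11.8226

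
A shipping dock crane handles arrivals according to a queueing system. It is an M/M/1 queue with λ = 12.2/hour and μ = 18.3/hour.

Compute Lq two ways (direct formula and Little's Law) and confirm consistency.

Method 1 (direct): Lq = λ²/(μ(μ-λ)) = 148.84/(18.3 × 6.10) = 1.3333

Method 2 (Little's Law):
W = 1/(μ-λ) = 1/6.10 = 0.163934
Wq = W - 1/μ = 0.163934 - 0.0546448 = 0.10929
Lq = λWq = 12.2 × 0.10929 = 1.3333 ✔ (matches Method 1)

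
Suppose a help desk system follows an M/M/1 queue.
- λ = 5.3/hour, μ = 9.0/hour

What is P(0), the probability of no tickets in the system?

ρ = λ/μ = 5.3/9.0 = 0.5889
P(0) = 1 - ρ = 1 - 0.5889 = 0.4111
The server is idle 41.11% of the time.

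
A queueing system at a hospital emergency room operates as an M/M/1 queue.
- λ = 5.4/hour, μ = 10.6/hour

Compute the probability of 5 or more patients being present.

ρ = λ/μ = 5.4/10.6 = 0.50943
P(N ≥ n) = ρⁿ
P(N ≥ 5) = 0.50943^5
P(N ≥ 5) = 0.03431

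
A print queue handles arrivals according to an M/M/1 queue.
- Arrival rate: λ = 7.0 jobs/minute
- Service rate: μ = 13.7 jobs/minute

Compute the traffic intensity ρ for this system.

Server utilization: ρ = λ/μ
ρ = 7.0/13.7 = 0.5109
The server is busy 51.09% of the time.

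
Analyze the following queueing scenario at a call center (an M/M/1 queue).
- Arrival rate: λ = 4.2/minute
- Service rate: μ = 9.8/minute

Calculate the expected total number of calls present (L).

ρ = λ/μ = 4.2/9.8 = 0.4286
For M/M/1: L = λ/(μ-λ)
L = 4.2/(9.8-4.2) = 4.2/5.60
L = 0.7500 calls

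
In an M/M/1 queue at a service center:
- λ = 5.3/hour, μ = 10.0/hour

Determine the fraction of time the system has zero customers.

ρ = λ/μ = 5.3/10.0 = 0.5300
P(0) = 1 - ρ = 1 - 0.5300 = 0.4700
The server is idle 47.00% of the time.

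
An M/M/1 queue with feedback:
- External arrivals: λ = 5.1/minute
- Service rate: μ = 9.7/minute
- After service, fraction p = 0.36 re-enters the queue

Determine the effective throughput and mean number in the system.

Effective arrival rate: λ_eff = λ/(1-p) = 5.1/(1-0.36) = 5.1/0.64 = 7.9687
ρ = λ_eff/μ = 7.9687/9.7 = 0.82152
L = ρ/(1-ρ) = 0.82152/(1-0.82152) = 4.6029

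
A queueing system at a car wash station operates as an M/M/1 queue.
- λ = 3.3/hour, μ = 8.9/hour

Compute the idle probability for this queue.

ρ = λ/μ = 3.3/8.9 = 0.3708
P(0) = 1 - ρ = 1 - 0.3708 = 0.6292
The server is idle 62.92% of the time.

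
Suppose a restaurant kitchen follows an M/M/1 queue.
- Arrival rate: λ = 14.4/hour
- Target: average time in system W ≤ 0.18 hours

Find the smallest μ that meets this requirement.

For M/M/1: W = 1/(μ-λ)
Need W ≤ 0.18, so 1/(μ-λ) ≤ 0.18
μ - λ ≥ 1/0.18 = 5.5556
μ ≥ 14.4 + 5.5556 = 19.9556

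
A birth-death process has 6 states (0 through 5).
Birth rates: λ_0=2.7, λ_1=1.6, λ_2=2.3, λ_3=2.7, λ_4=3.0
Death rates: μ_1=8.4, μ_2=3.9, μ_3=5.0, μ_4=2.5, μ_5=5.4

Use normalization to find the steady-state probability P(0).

Ratios P(n)/P(0) = (λ₀···λₙ₋₁)/(μ₁···μₙ):
P(1)/P(0) = (2.7)/(8.4) = 0.3214
P(2)/P(0) = (2.7×1.6)/(8.4×3.9) = 0.1319
P(3)/P(0) = (2.7×1.6×2.3)/(8.4×3.9×5.0) = 0.06066
P(4)/P(0) = (2.7×1.6×2.3×2.7)/(8.4×3.9×5.0×2.5) = 0.06551
P(5)/P(0) = (2.7×1.6×2.3×2.7×3.0)/(8.4×3.9×5.0×2.5×5.4) = 0.03640

Normalization: ∑ P(n) = 1
P(0) × (1.0000 + 0.3214 + 0.1319 + 0.06066 + 0.06551 + 0.03640) = 1
P(0) × 1.6159 = 1
P(0) = 1/1.6159 = 0.6189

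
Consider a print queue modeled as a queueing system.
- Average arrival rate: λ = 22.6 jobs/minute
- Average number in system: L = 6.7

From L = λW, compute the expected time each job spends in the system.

Little's Law: L = λW, so W = L/λ
W = 6.7/22.6 = 0.2965 minutes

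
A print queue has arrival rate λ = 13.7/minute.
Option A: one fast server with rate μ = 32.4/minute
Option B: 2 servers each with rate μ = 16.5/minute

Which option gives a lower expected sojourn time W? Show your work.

Option A: single server μ = 32.4 (M/M/1)
  ρ_A = 13.7/32.4 = 0.4228
  W_A = 1/(μ-λ) = 1/(32.4-13.7) = 1/18.70 = 0.05348

Option B: 2 servers μ = 16.5 (M/M/2)
  ρ_B = λ/(cμ) = 13.7/(2×16.5) = 0.4152
  Offered load a = λ/μ = cρ = 13.7/16.5 = 0.8303
  P₀ = [ Σₙ₌₀^1 aⁿ/n! + a^2/(2!(1-ρ)) ]⁻¹
  Σ = a^0/0! + a^1/1! = 1.0000 + 0.8303 = 1.8303
  a^2/(2!(1-ρ)) = 0.6894/(2 × 0.5848) = 0.5894
  P₀ = 1/(1.8303 + 0.5894) = 0.4133
  Lq = P₀·a^2·ρ / (2!(1-ρ)²) = 0.41328 × 0.68940 × 0.41515 / (2 × 0.34205) = 0.1729
  Wq_B = Lq/λ = 0.1729/13.7 = 0.01262
  W_B = Wq_B + 1/μ = 0.01262 + 0.06061 = 0.07323

Since W_A = 0.05348 < W_B = 0.07323, Option A (single fast server) has the shorter time in system.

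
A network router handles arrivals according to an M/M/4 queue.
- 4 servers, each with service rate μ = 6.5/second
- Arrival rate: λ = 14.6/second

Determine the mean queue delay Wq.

Traffic intensity: ρ = λ/(cμ) = 14.6/(4×6.5) = 0.5615
Since ρ = 0.5615 < 1, system is stable.
Offered load a = λ/μ = cρ = 14.6/6.5 = 2.2462
P₀ = [ Σₙ₌₀^3 aⁿ/n! + a^4/(4!(1-ρ)) ]⁻¹
Σ = a^0/0! + a^1/1! + a^2/2! + a^3/3! = 1.0000 + 2.2462 + 2.5226 + 1.8887 = 7.6575
a^4/(4!(1-ρ)) = 25.4541/(24 × 0.43846) = 2.4189
P₀ = 1/(7.6575 + 2.4189) = 0.09924
Lq = P₀·a^4·ρ / (4!(1-ρ)²) = 0.099242 × 25.4541 × 0.56154 / (24 × 0.19225) = 0.3074
Wq = Lq/λ = 0.30744/14.6 = 0.02106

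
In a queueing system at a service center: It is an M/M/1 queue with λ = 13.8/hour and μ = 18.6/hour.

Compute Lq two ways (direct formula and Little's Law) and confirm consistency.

Method 1 (direct): Lq = λ²/(μ(μ-λ)) = 190.44/(18.6 × 4.80) = 2.1331

Method 2 (Little's Law):
W = 1/(μ-λ) = 1/4.80 = 0.20833
Wq = W - 1/μ = 0.20833 - 0.053763 = 0.15457
Lq = λWq = 13.8 × 0.15457 = 2.1331 ✔ (matches Method 1)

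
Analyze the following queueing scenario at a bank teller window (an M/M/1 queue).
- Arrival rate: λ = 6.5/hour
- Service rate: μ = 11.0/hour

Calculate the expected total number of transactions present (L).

ρ = λ/μ = 6.5/11.0 = 0.5909
For M/M/1: L = λ/(μ-λ)
L = 6.5/(11.0-6.5) = 6.5/4.50
L = 1.4444 transactions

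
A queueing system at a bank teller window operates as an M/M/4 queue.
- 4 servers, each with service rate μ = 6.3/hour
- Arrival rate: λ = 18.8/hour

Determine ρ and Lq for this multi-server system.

Traffic intensity: ρ = λ/(cμ) = 18.8/(4×6.3) = 0.7460
Since ρ = 0.7460 < 1, system is stable.
Offered load a = λ/μ = cρ = 18.8/6.3 = 2.9841
P₀ = [ Σₙ₌₀^3 aⁿ/n! + a^4/(4!(1-ρ)) ]⁻¹
Σ = a^0/0! + a^1/1! + a^2/2! + a^3/3! = 1.00000 + 2.98413 + 4.45251 + 4.42895 = 12.8656
a^4/(4!(1-ρ)) = 79.2993/(24 × 0.25397) = 13.0100
P₀ = 1/(12.8656 + 13.0100) = 0.03865
Lq = P₀·a^4·ρ / (4!(1-ρ)²) = 0.038646 × 79.2993 × 0.74603 / (24 × 0.064500) = 1.4769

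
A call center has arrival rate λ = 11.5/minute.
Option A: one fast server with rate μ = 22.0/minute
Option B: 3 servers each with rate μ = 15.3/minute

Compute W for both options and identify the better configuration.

Option A: single server μ = 22.0 (M/M/1)
  ρ_A = 11.5/22.0 = 0.5227
  W_A = 1/(μ-λ) = 1/(22.0-11.5) = 1/10.50 = 0.09524

Option B: 3 servers μ = 15.3 (M/M/3)
  ρ_B = λ/(cμ) = 11.5/(3×15.3) = 0.2505
  Offered load a = λ/μ = cρ = 11.5/15.3 = 0.7516
  P₀ = [ Σₙ₌₀^2 aⁿ/n! + a^3/(3!(1-ρ)) ]⁻¹
  Σ = a^0/0! + a^1/1! + a^2/2! = 1.0000 + 0.7516 + 0.2825 = 2.0341
  a^3/(3!(1-ρ)) = 0.42464/(6 × 0.74946) = 0.09443
  P₀ = 1/(2.0341 + 0.09443) = 0.4698
  Lq = P₀·a^3·ρ / (3!(1-ρ)²) = 0.4698 × 0.4246 × 0.2505 / (6 × 0.5617) = 0.01483
  Wq_B = Lq/λ = 0.01483/11.5 = 0.001290
  W_B = Wq_B + 1/μ = 0.001290 + 0.06536 = 0.06665

Since W_B = 0.06665 < W_A = 0.09524, Option B (multiple servers) has the shorter time in system.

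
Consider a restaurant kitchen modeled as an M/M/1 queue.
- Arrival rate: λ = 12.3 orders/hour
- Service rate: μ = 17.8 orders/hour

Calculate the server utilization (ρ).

Server utilization: ρ = λ/μ
ρ = 12.3/17.8 = 0.6910
The server is busy 69.10% of the time.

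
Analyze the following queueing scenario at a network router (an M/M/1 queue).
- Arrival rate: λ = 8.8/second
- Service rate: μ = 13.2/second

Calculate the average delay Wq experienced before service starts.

First, compute utilization: ρ = λ/μ = 8.8/13.2 = 0.6667
For M/M/1: Wq = λ/(μ(μ-λ))
Wq = 8.8/(13.2 × (13.2-8.8))
Wq = 8.8/(13.2 × 4.40)
Wq = 0.1515 seconds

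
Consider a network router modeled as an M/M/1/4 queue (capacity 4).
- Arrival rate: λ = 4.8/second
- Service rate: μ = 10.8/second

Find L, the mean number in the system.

ρ = λ/μ = 4.8/10.8 = 0.44444
P₀ = (1-ρ)/(1-ρ^(K+1)) = (1-0.44444)/(1-0.44444^5) = 0.5556/0.9827 = 0.5654
P_K = P₀×ρ^K = 0.5654 × 0.44444^4 = 0.5654 × 0.03902 = 0.02206
L = ρ[1 - (K+1)ρ^K + Kρ^(K+1)] / [(1-ρ)(1-ρ^(K+1))]
L = 0.44444 × (1 - 5×0.039017 + 4×0.017341) / ((1 - 0.44444) × (1 - 0.017341)) = 0.7118 packets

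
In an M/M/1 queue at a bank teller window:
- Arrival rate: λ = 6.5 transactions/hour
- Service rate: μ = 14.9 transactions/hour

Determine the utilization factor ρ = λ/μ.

Server utilization: ρ = λ/μ
ρ = 6.5/14.9 = 0.4362
The server is busy 43.62% of the time.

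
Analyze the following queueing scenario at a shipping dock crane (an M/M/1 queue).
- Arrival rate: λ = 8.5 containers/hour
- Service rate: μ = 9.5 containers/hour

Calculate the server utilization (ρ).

Server utilization: ρ = λ/μ
ρ = 8.5/9.5 = 0.8947
The server is busy 89.47% of the time.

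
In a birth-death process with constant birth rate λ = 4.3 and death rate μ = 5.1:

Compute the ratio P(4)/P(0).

For constant rates: P(n)/P(0) = (λ/μ)^n
P(4)/P(0) = (4.3/5.1)^4 = 0.84314^4 = 0.5054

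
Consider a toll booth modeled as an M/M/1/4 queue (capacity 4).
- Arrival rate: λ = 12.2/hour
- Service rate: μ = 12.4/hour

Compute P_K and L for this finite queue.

ρ = λ/μ = 12.2/12.4 = 0.98387
P₀ = (1-ρ)/(1-ρ^(K+1)) = (1-0.98387)/(1-0.98387^5) = 0.01613/0.07809 = 0.2066
P_K = P₀×ρ^K = 0.206557 × 0.98387^4 = 0.206557 × 0.937024 = 0.1935
Blocking probability P_4 = 0.1935 (19.35%)
L = ρ[1 - (K+1)ρ^K + Kρ^(K+1)] / [(1-ρ)(1-ρ^(K+1))]
L = 0.98387 × (1 - 5×0.9370243 + 4×0.9219101) / ((1 - 0.98387) × (1 - 0.9219101)) = 1.9675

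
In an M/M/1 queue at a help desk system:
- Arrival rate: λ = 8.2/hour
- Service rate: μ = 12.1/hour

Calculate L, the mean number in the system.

ρ = λ/μ = 8.2/12.1 = 0.6777
For M/M/1: L = λ/(μ-λ)
L = 8.2/(12.1-8.2) = 8.2/3.90
L = 2.1026 tickets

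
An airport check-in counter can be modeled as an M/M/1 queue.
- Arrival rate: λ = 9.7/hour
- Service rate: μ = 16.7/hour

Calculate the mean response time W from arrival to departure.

First, compute utilization: ρ = λ/μ = 9.7/16.7 = 0.5808
For M/M/1: W = 1/(μ-λ)
W = 1/(16.7-9.7) = 1/7.00
W = 0.1429 hours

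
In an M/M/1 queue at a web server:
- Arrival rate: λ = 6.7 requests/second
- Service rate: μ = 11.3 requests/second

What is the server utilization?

Server utilization: ρ = λ/μ
ρ = 6.7/11.3 = 0.5929
The server is busy 59.29% of the time.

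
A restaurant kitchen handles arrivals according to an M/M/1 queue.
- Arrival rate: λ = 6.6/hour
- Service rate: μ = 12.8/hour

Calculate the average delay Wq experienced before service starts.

First, compute utilization: ρ = λ/μ = 6.6/12.8 = 0.5156
For M/M/1: Wq = λ/(μ(μ-λ))
Wq = 6.6/(12.8 × (12.8-6.6))
Wq = 6.6/(12.8 × 6.20)
Wq = 0.08317 hours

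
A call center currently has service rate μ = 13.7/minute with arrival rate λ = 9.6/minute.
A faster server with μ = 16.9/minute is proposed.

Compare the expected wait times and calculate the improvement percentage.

System 1: ρ₁ = 9.6/13.7 = 0.7007, W₁ = 1/(13.7-9.6) = 0.243902
System 2: ρ₂ = 9.6/16.9 = 0.5680, W₂ = 1/(16.9-9.6) = 0.136986
Improvement: (W₁-W₂)/W₁ = (0.243902-0.136986)/0.243902 = 43.84%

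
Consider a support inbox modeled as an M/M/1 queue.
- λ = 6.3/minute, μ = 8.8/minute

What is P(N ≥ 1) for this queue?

ρ = λ/μ = 6.3/8.8 = 0.7159
P(N ≥ n) = ρⁿ
P(N ≥ 1) = 0.7159^1
P(N ≥ 1) = 0.7159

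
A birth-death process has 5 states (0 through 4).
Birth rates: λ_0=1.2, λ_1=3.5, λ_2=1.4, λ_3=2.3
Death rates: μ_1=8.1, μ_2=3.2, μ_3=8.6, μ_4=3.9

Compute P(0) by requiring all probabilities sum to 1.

Ratios P(n)/P(0) = (λ₀···λₙ₋₁)/(μ₁···μₙ):
P(1)/P(0) = (1.2)/(8.1) = 0.14815
P(2)/P(0) = (1.2×3.5)/(8.1×3.2) = 0.16204
P(3)/P(0) = (1.2×3.5×1.4)/(8.1×3.2×8.6) = 0.026378
P(4)/P(0) = (1.2×3.5×1.4×2.3)/(8.1×3.2×8.6×3.9) = 0.015556

Normalization: ∑ P(n) = 1
P(0) × (1.0000 + 0.14815 + 0.16204 + 0.026378 + 0.015556) = 1
P(0) × 1.3521 = 1
P(0) = 1/1.3521 = 0.7396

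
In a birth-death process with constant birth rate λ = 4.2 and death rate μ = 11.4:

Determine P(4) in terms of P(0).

For constant rates: P(n)/P(0) = (λ/μ)^n
P(4)/P(0) = (4.2/11.4)^4 = 0.3684^4 = 0.01842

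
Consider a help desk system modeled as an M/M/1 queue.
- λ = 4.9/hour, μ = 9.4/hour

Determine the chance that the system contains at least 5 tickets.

ρ = λ/μ = 4.9/9.4 = 0.52128
P(N ≥ n) = ρⁿ
P(N ≥ 5) = 0.52128^5
P(N ≥ 5) = 0.03849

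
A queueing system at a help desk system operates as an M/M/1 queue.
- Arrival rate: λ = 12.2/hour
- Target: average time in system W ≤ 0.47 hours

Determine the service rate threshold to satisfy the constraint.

For M/M/1: W = 1/(μ-λ)
Need W ≤ 0.47, so 1/(μ-λ) ≤ 0.47
μ - λ ≥ 1/0.47 = 2.1277
μ ≥ 12.2 + 2.1277 = 14.3277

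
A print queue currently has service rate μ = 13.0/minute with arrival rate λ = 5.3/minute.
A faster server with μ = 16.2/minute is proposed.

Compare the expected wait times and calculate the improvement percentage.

System 1: ρ₁ = 5.3/13.0 = 0.4077, W₁ = 1/(13.0-5.3) = 0.12987
System 2: ρ₂ = 5.3/16.2 = 0.3272, W₂ = 1/(16.2-5.3) = 0.091743
Improvement: (W₁-W₂)/W₁ = (0.12987-0.091743)/0.12987 = 29.36%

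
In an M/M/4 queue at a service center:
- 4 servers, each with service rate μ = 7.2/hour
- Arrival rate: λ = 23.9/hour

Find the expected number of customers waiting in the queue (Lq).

Traffic intensity: ρ = λ/(cμ) = 23.9/(4×7.2) = 0.8299
Since ρ = 0.8299 < 1, system is stable.
Offered load a = λ/μ = cρ = 23.9/7.2 = 3.3194
P₀ = [ Σₙ₌₀^3 aⁿ/n! + a^4/(4!(1-ρ)) ]⁻¹
Σ = a^0/0! + a^1/1! + a^2/2! + a^3/3! = 1.0000 + 3.3194 + 5.5094 + 6.0960 = 15.9248
a^4/(4!(1-ρ)) = 121.41200/(24 × 0.17013889) = 29.7336
P₀ = 1/(15.9248 + 29.7336) = 0.02190
Lq = P₀·a^4·ρ / (4!(1-ρ)²) = 0.021902 × 121.4120 × 0.82986 / (24 × 0.028947) = 3.1764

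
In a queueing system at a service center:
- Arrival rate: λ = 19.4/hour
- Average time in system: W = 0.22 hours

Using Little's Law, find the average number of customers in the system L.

Little's Law: L = λW
L = 19.4 × 0.22 = 4.2680 customers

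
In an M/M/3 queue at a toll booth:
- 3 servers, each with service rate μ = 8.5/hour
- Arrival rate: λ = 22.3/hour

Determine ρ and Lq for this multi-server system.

Traffic intensity: ρ = λ/(cμ) = 22.3/(3×8.5) = 0.8745
Since ρ = 0.8745 < 1, system is stable.
Offered load a = λ/μ = cρ = 22.3/8.5 = 2.6235
P₀ = [ Σₙ₌₀^2 aⁿ/n! + a^3/(3!(1-ρ)) ]⁻¹
Σ = a^0/0! + a^1/1! + a^2/2! = 1.0000 + 2.6235 + 3.4415 = 7.0650
a^3/(3!(1-ρ)) = 18.05751/(6 × 0.1254902) = 23.9826
P₀ = 1/(7.0650 + 23.9826) = 0.03221
Lq = P₀·a^3·ρ / (3!(1-ρ)²) = 0.032209 × 18.0575 × 0.87451 / (6 × 0.015748) = 5.3830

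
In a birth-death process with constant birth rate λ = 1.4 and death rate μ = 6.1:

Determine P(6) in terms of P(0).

For constant rates: P(n)/P(0) = (λ/μ)^n
P(6)/P(0) = (1.4/6.1)^6 = 0.2295^6 = 0.0001461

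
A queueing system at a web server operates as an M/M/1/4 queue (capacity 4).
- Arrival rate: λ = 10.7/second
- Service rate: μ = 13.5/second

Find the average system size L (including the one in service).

ρ = λ/μ = 10.7/13.5 = 0.7926
P₀ = (1-ρ)/(1-ρ^(K+1)) = (1-0.7926)/(1-0.7926^5) = 0.2074/0.6872 = 0.3018
P_K = P₀×ρ^K = 0.3018 × 0.7926^4 = 0.3018 × 0.3947 = 0.1191
L = ρ[1 - (K+1)ρ^K + Kρ^(K+1)] / [(1-ρ)(1-ρ^(K+1))]
L = 0.7926 × (1 - 5×0.39465 + 4×0.31280) / ((1 - 0.7926) × (1 - 0.31280)) = 1.5457 requests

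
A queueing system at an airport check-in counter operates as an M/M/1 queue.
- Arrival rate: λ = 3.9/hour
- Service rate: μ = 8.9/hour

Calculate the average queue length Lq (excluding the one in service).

ρ = λ/μ = 3.9/8.9 = 0.4382
For M/M/1: Lq = λ²/(μ(μ-λ))
Lq = 15.21/(8.9 × 5.00)
Lq = 0.3418 passengers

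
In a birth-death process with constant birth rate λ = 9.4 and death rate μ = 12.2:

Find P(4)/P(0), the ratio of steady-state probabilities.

For constant rates: P(n)/P(0) = (λ/μ)^n
P(4)/P(0) = (9.4/12.2)^4 = 0.7705^4 = 0.3524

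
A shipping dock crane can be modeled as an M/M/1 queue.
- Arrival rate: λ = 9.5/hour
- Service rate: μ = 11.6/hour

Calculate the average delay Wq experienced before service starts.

First, compute utilization: ρ = λ/μ = 9.5/11.6 = 0.8190
For M/M/1: Wq = λ/(μ(μ-λ))
Wq = 9.5/(11.6 × (11.6-9.5))
Wq = 9.5/(11.6 × 2.10)
Wq = 0.3900 hours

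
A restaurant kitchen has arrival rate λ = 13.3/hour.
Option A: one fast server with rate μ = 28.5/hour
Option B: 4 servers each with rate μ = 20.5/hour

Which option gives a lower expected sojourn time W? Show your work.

Option A: single server μ = 28.5 (M/M/1)
  ρ_A = 13.3/28.5 = 0.4667
  W_A = 1/(μ-λ) = 1/(28.5-13.3) = 1/15.20 = 0.06579

Option B: 4 servers μ = 20.5 (M/M/4)
  ρ_B = λ/(cμ) = 13.3/(4×20.5) = 0.1622
  Offered load a = λ/μ = cρ = 13.3/20.5 = 0.6488
  P₀ = [ Σₙ₌₀^3 aⁿ/n! + a^4/(4!(1-ρ)) ]⁻¹
  Σ = a^0/0! + a^1/1! + a^2/2! + a^3/3! = 1.0000 + 0.6488 + 0.2105 + 0.04551 = 1.9048
  a^4/(4!(1-ρ)) = 0.17717/(24 × 0.83780) = 0.008811
  P₀ = 1/(1.9048 + 0.008811) = 0.5226
  Lq = P₀·a^4·ρ / (4!(1-ρ)²) = 0.522585 × 0.177170 × 0.162195 / (24 × 0.701917) = 0.0008914
  Wq_B = Lq/λ = 0.000891434/13.3 = 0.00006703
  W_B = Wq_B + 1/μ = 0.00006703 + 0.04878 = 0.04885

Since W_B = 0.04885 < W_A = 0.06579, Option B (multiple servers) has the shorter time in system.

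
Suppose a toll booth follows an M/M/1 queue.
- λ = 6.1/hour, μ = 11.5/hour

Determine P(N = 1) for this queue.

ρ = λ/μ = 6.1/11.5 = 0.5304
P(n) = (1-ρ)ρⁿ
P(1) = (1-0.5304) × 0.5304^1
P(1) = 0.4696 × 0.5304
P(1) = 0.2491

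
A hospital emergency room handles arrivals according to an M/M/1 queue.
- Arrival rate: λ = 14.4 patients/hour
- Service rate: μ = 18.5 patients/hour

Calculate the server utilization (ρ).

Server utilization: ρ = λ/μ
ρ = 14.4/18.5 = 0.7784
The server is busy 77.84% of the time.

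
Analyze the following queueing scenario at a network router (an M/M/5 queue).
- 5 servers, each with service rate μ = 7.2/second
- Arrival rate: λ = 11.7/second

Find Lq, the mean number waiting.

Traffic intensity: ρ = λ/(cμ) = 11.7/(5×7.2) = 0.3250
Since ρ = 0.3250 < 1, system is stable.
Offered load a = λ/μ = cρ = 11.7/7.2 = 1.6250
P₀ = [ Σₙ₌₀^4 aⁿ/n! + a^5/(5!(1-ρ)) ]⁻¹
Σ = a^0/0! + a^1/1! + a^2/2! + a^3/3! + a^4/4! = 1.0000 + 1.6250 + 1.3203 + 0.7152 + 0.2905 = 4.9510
a^5/(5!(1-ρ)) = 11.3310/(120 × 0.6750) = 0.1399
P₀ = 1/(4.9510 + 0.1399) = 0.1964
Lq = P₀·a^5·ρ / (5!(1-ρ)²) = 0.1964 × 11.3310 × 0.3250 / (120 × 0.4556) = 0.01323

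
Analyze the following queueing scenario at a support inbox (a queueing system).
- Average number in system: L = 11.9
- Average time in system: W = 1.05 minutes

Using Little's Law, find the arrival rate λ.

Little's Law: L = λW, so λ = L/W
λ = 11.9/1.05 = 11.3333 emails/minute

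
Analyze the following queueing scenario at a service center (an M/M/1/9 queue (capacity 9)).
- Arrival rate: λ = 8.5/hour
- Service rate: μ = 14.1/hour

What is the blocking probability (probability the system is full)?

ρ = λ/μ = 8.5/14.1 = 0.60284
P₀ = (1-ρ)/(1-ρ^(K+1)) = (1-0.60284)/(1-0.60284^10) = 0.3972/0.9937 = 0.3997
P_K = P₀×ρ^K = 0.39969 × 0.60284^9 = 0.39969 × 0.010515 = 0.004203
Blocking probability = 0.42%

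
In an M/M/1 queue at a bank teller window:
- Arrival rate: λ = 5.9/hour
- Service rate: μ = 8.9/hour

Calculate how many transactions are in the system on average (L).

ρ = λ/μ = 5.9/8.9 = 0.6629
For M/M/1: L = λ/(μ-λ)
L = 5.9/(8.9-5.9) = 5.9/3.00
L = 1.9667 transactions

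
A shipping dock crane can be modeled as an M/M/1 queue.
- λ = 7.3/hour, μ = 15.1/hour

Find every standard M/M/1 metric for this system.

Step 1: ρ = λ/μ = 7.3/15.1 = 0.4834
Step 2: L = λ/(μ-λ) = 7.3/7.80 = 0.9359
Step 3: Lq = λ²/(μ(μ-λ)) = 53.29/(15.1×7.80) = 0.4525
Step 4: W = 1/(μ-λ) = 1/7.80 = 0.1282
Step 5: Wq = λ/(μ(μ-λ)) = 7.3/(15.1×7.80) = 0.06198
Step 6: P(0) = 1-ρ = 0.5166
Verify: L = λW = 7.3×0.1282 = 0.9359 ✔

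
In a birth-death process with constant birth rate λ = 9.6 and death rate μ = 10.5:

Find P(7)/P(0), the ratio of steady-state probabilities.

For constant rates: P(n)/P(0) = (λ/μ)^n
P(7)/P(0) = (9.6/10.5)^7 = 0.914286^7 = 0.5340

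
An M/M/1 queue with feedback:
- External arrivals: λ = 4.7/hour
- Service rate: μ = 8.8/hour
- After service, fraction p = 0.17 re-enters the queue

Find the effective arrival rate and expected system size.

Effective arrival rate: λ_eff = λ/(1-p) = 4.7/(1-0.17) = 4.7/0.83 = 5.66265
ρ = λ_eff/μ = 5.66265/8.8 = 0.64348
L = ρ/(1-ρ) = 0.64348/(1-0.64348) = 1.8049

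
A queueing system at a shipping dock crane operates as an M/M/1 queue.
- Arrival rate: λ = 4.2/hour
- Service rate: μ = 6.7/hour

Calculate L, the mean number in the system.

ρ = λ/μ = 4.2/6.7 = 0.6269
For M/M/1: L = λ/(μ-λ)
L = 4.2/(6.7-4.2) = 4.2/2.50
L = 1.6800 containers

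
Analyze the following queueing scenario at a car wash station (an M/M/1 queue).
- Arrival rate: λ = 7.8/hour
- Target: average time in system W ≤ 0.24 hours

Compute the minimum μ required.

For M/M/1: W = 1/(μ-λ)
Need W ≤ 0.24, so 1/(μ-λ) ≤ 0.24
μ - λ ≥ 1/0.24 = 4.1667
μ ≥ 7.8 + 4.1667 = 11.9667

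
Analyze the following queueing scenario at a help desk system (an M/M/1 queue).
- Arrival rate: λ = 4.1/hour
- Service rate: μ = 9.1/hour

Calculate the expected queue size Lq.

ρ = λ/μ = 4.1/9.1 = 0.4505
For M/M/1: Lq = λ²/(μ(μ-λ))
Lq = 16.81/(9.1 × 5.00)
Lq = 0.3695 tickets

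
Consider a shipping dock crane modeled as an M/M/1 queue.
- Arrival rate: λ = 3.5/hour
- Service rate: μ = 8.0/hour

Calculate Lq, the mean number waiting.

ρ = λ/μ = 3.5/8.0 = 0.4375
For M/M/1: Lq = λ²/(μ(μ-λ))
Lq = 12.25/(8.0 × 4.50)
Lq = 0.3403 containers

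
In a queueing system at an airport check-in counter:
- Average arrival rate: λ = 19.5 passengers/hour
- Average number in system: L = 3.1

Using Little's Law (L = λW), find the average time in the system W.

Little's Law: L = λW, so W = L/λ
W = 3.1/19.5 = 0.1590 hours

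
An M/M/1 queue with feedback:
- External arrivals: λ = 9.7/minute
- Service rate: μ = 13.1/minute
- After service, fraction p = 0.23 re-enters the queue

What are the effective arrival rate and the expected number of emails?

Effective arrival rate: λ_eff = λ/(1-p) = 9.7/(1-0.23) = 9.7/0.77 = 12.597403
ρ = λ_eff/μ = 12.597403/13.1 = 0.9616338
L = ρ/(1-ρ) = 0.9616338/(1-0.9616338) = 25.0646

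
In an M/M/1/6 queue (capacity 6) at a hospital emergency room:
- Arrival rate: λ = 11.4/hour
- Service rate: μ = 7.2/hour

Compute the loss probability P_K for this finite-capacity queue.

ρ = λ/μ = 11.4/7.2 = 1.5833
P₀ = (1-ρ)/(1-ρ^(K+1)) = (1-1.5833)/(1-1.5833^7) = -0.5833/-23.9426 = 0.02436
P_K = P₀×ρ^K = 0.02436 × 1.5833^6 = 0.02436 × 15.7536 = 0.3838
Blocking probability = 38.38%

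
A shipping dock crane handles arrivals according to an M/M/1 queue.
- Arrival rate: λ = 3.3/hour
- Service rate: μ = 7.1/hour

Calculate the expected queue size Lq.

ρ = λ/μ = 3.3/7.1 = 0.4648
For M/M/1: Lq = λ²/(μ(μ-λ))
Lq = 10.89/(7.1 × 3.80)
Lq = 0.4036 containers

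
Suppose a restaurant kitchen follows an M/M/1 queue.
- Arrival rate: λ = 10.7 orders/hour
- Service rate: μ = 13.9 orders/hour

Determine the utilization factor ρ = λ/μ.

Server utilization: ρ = λ/μ
ρ = 10.7/13.9 = 0.7698
The server is busy 76.98% of the time.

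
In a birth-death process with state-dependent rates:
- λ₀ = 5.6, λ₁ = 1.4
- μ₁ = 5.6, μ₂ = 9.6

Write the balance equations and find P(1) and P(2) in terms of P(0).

Balance equations:
State 0: λ₀P₀ = μ₁P₁ → P₁ = (λ₀/μ₁)P₀ = (5.6/5.6)P₀ = 1.0000P₀
State 1: P₂ = (λ₀λ₁)/(μ₁μ₂)P₀ = (5.6×1.4)/(5.6×9.6)P₀ = 0.1458P₀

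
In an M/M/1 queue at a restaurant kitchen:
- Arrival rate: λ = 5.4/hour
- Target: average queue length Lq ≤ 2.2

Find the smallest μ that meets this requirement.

For M/M/1: Lq = λ²/(μ(μ-λ))
Need Lq ≤ 2.2, i.e. μ(μ-λ) ≥ λ²/2.2
μ² - 5.4μ - 29.16/2.2 ≥ 0  →  μ² - 5.4μ - 13.25455 ≥ 0
Quadratic formula (positive root): μ = [λ + √(λ² + 4×13.25455)]/2
Discriminant: 29.16 + 4×13.25455 = 82.1782, √82.1782 = 9.0652
μ ≥ (5.4 + 9.0652)/2 = 7.2326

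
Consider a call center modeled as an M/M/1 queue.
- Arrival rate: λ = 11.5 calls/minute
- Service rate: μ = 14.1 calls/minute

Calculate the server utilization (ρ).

Server utilization: ρ = λ/μ
ρ = 11.5/14.1 = 0.8156
The server is busy 81.56% of the time.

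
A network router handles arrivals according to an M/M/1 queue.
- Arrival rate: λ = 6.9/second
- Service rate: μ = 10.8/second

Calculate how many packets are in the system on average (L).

ρ = λ/μ = 6.9/10.8 = 0.6389
For M/M/1: L = λ/(μ-λ)
L = 6.9/(10.8-6.9) = 6.9/3.90
L = 1.7692 packets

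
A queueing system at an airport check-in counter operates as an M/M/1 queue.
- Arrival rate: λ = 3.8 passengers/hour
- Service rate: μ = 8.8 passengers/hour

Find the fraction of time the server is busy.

Server utilization: ρ = λ/μ
ρ = 3.8/8.8 = 0.4318
The server is busy 43.18% of the time.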